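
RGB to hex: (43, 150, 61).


R = 43 → 2B (hex)
G = 150 → 96 (hex)
B = 61 → 3D (hex)
Hex = #2B963D


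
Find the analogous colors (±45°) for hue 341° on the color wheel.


Base hue: 341°
Left analog: (341 - 45) mod 360 = 296°
Right analog: (341 + 45) mod 360 = 26°
Analogous hues = 296° and 26°


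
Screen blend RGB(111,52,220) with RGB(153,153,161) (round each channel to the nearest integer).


Screen: C = 255 - (255-A)×(255-B)/255, rounded to nearest integer
R: 255 - (255-111)×(255-153)/255 = 255 - 14688/255 ≈ 255 - 57.600 = 197.400 → 197
G: 255 - (255-52)×(255-153)/255 = 255 - 20706/255 ≈ 255 - 81.200 = 173.800 → 174
B: 255 - (255-220)×(255-161)/255 = 255 - 3290/255 ≈ 255 - 12.902 = 242.098 → 242
= RGB(197, 174, 242)


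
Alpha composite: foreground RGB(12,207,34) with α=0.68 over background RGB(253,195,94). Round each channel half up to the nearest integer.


C = α×F + (1-α)×B, with 1-α = 0.32
R: 0.68×12 + 0.32×253 = 8.16 + 80.96 = 89.12 → 89
G: 0.68×207 + 0.32×195 = 140.76 + 62.40 = 203.16 → 203
B: 0.68×34 + 0.32×94 = 23.12 + 30.08 = 53.20 → 53
= RGB(89, 203, 53)


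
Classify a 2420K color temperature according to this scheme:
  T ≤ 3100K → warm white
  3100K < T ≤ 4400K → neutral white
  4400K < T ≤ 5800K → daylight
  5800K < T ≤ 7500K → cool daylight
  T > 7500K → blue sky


Temperature: 2420K
2420K ≤ 3100K → warm white
Classification: warm white


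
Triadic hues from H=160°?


Triadic: equally spaced at 120° intervals
H1 = 160°
H2 = (160 + 120) mod 360 = 280°
H3 = (160 + 240) mod 360 = 40°
Triadic = 160°, 280°, 40°


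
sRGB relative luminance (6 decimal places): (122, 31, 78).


Linearize each channel (sRGB transfer function): c = v/255; c_lin = c/12.92 if c ≤ 0.04045, else ((c+0.055)/1.055)^2.4
  R: 122/255 ≈ 0.478431 > 0.04045 → ((0.478431+0.055)/1.055)^2.4 ≈ 0.194618
  G: 31/255 ≈ 0.121569 > 0.04045 → ((0.121569+0.055)/1.055)^2.4 ≈ 0.013702
  B: 78/255 ≈ 0.305882 > 0.04045 → ((0.305882+0.055)/1.055)^2.4 ≈ 0.076185
R_lin = 0.194618, G_lin = 0.013702, B_lin = 0.076185
L = 0.2126×R + 0.7152×G + 0.0722×B
L = 0.2126×0.194618 + 0.7152×0.013702 + 0.0722×0.076185
L ≈ 0.056676


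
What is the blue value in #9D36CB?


Color: #9D36CB
R = 9D = 157
G = 36 = 54
B = CB = 203
Blue = 203


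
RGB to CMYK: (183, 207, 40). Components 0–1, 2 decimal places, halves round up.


R'=183/255≈0.7176, G'=207/255≈0.8118, B'=40/255≈0.1569
K = 1 - max(R',G',B') = 1 - 207/255 = 48/255 = 0.18823… → 0.19
(1-R'-K)/(1-K) simplifies to (max-R)/max with max = 207:
C = (207-183)/207 = 24/207 = 0.11594… → 0.12
M = (207-207)/207 = 0/207 = 0 → 0.00
Y = (207-40)/207 = 167/207 = 0.80676… → 0.81
= CMYK(0.12, 0.00, 0.81, 0.19)


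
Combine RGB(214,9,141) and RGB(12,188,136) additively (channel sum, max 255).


Additive: each channel = min(255, C₁+C₂)
R: 214+12 = 226 → 226
G: 9+188 = 197 → 197
B: 141+136 = 277 → 255
= RGB(226, 197, 255)


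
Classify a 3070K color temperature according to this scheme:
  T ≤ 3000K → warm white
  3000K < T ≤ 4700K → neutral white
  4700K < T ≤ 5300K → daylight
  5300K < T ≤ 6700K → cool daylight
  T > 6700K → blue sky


Temperature: 3070K
3000K < 3070K ≤ 4700K → neutral white
Classification: neutral white


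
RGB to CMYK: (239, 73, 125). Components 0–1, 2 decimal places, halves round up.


R'=239/255≈0.9373, G'=73/255≈0.2863, B'=125/255≈0.4902
K = 1 - max(R',G',B') = 1 - 239/255 = 16/255 = 0.06274… → 0.06
(1-R'-K)/(1-K) simplifies to (max-R)/max with max = 239:
C = (239-239)/239 = 0/239 = 0 → 0.00
M = (239-73)/239 = 166/239 = 0.69456… → 0.69
Y = (239-125)/239 = 114/239 = 0.47698… → 0.48
= CMYK(0.00, 0.69, 0.48, 0.06)


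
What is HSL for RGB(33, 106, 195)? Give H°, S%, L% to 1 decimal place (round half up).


Normalize: R'=33/255≈0.1294, G'=106/255≈0.4157, B'=195/255≈0.7647
Max=195/255, Min=33/255, Δ=Max-Min=162/255
L = (Max+Min)/2 = (195+33)/510 = 228/510 = 0.44705… → L = 44.7%
L ≤ 0.5 → S = Δ/(Max+Min) = 162/(195+33) = 162/228 = 0.71052… → S = 71.1%
(the 1/255 factors cancel in S and H, so raw channel differences can be used)
Max is B' → H = 60 × ((R-G)/Δ + 4) = 60 × ((33-106)/162 + 4)
  -73/162 + 4 = -0.4506… + 4 = 3.5493…
  H = 60 × 3.5493… = 212.962…° → H = 213.0°
= HSL(213.0°, 71.1%, 44.7%)


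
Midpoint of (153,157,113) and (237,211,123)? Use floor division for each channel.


Midpoint: each channel = ⌊(C₁+C₂)/2⌋
R: ⌊(153+237)/2⌋ = 195
G: ⌊(157+211)/2⌋ = 184
B: ⌊(113+123)/2⌋ = 118
= RGB(195, 184, 118)


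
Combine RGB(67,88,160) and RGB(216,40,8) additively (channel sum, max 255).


Additive: each channel = min(255, C₁+C₂)
R: 67+216 = 283 → 255
G: 88+40 = 128 → 128
B: 160+8 = 168 → 168
= RGB(255, 128, 168)


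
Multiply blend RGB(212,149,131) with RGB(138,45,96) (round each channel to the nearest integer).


Multiply: C = A×B/255, rounded to nearest integer
R: 212×138/255 = 29256/255 ≈ 114.729 → 115
G: 149×45/255 = 6705/255 ≈ 26.294 → 26
B: 131×96/255 = 12576/255 ≈ 49.318 → 49
= RGB(115, 26, 49)


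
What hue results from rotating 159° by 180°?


New hue = (H + rotation) mod 360
New hue = (159 + 180) mod 360
= 339 mod 360
= 339°


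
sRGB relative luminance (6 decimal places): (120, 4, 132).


Linearize each channel (sRGB transfer function): c = v/255; c_lin = c/12.92 if c ≤ 0.04045, else ((c+0.055)/1.055)^2.4
  R: 120/255 ≈ 0.470588 > 0.04045 → ((0.470588+0.055)/1.055)^2.4 ≈ 0.187821
  G: 4/255 ≈ 0.015686 ≤ 0.04045 → 0.015686/12.92 ≈ 0.001214
  B: 132/255 ≈ 0.517647 > 0.04045 → ((0.517647+0.055)/1.055)^2.4 ≈ 0.230740
R_lin = 0.187821, G_lin = 0.001214, B_lin = 0.230740
L = 0.2126×R + 0.7152×G + 0.0722×B
L = 0.2126×0.187821 + 0.7152×0.001214 + 0.0722×0.230740
L ≈ 0.057458


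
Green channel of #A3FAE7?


Color: #A3FAE7
R = A3 = 163
G = FA = 250
B = E7 = 231
Green = 250


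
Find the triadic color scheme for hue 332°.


Triadic: equally spaced at 120° intervals
H1 = 332°
H2 = (332 + 120) mod 360 = 92°
H3 = (332 + 240) mod 360 = 212°
Triadic = 332°, 92°, 212°


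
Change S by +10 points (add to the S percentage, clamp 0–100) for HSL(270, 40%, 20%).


Original S = 40%
Adjustment = +10 percentage points
New S = 40 + (10) = 50
Clamp to [0, 100] → 50
= HSL(270°, 50%, 20%)


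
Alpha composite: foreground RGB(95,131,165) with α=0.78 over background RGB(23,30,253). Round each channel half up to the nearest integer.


C = α×F + (1-α)×B, with 1-α = 0.22
R: 0.78×95 + 0.22×23 = 74.10 + 5.06 = 79.16 → 79
G: 0.78×131 + 0.22×30 = 102.18 + 6.60 = 108.78 → 109
B: 0.78×165 + 0.22×253 = 128.70 + 55.66 = 184.36 → 184
= RGB(79, 109, 184)


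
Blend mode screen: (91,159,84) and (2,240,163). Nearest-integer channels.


Screen: C = 255 - (255-A)×(255-B)/255, rounded to nearest integer
R: 255 - (255-91)×(255-2)/255 = 255 - 41492/255 ≈ 255 - 162.714 = 92.286 → 92
G: 255 - (255-159)×(255-240)/255 = 255 - 1440/255 ≈ 255 - 5.647 = 249.353 → 249
B: 255 - (255-84)×(255-163)/255 = 255 - 15732/255 ≈ 255 - 61.694 = 193.306 → 193
= RGB(92, 249, 193)


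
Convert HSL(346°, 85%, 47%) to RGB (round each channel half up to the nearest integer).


H=346°, S=0.85, L=0.47
C = (1-|2L-1|)×S = (1-|-0.06|)×0.85 = 0.799
H' = H/60 = 346/60 ≈ 5.7667; X = C×(1-|H' mod 2 - 1|) ≈ 0.1864
m = L - C/2 = 0.47 - 0.3995 = 0.0705
Sector ⌊H'⌋ = 5 → (R',G',B') = (0.799, 0.0, ≈0.1864)
RGB = ((R'+m)×255, (G'+m)×255, (B'+m)×255) = (221.7225, 17.9775, 65.518)
Round half up → RGB(222, 18, 66)


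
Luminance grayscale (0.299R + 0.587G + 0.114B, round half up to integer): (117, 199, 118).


Gray = 0.299×R + 0.587×G + 0.114×B
Gray = 0.299×117 + 0.587×199 + 0.114×118
Gray = 34.983 + 116.813 + 13.452
Gray = 165.248 → round half up → 165
Gray = 165


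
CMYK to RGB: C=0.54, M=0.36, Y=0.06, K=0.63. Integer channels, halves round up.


R = 255 × (1-C) × (1-K) = 255 × 0.46 × 0.37 = 43.401 → 43
G = 255 × (1-M) × (1-K) = 255 × 0.64 × 0.37 = 60.384 → 60
B = 255 × (1-Y) × (1-K) = 255 × 0.94 × 0.37 = 88.689 → 89
= RGB(43, 60, 89)


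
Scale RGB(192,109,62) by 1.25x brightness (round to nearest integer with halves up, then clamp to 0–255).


Multiply each channel by 1.25, round half up, clamp to [0, 255]
R: 192×1.25 = 240
G: 109×1.25 = 136.25 → round → 136
B: 62×1.25 = 77.5 → round → 78
= RGB(240, 136, 78)


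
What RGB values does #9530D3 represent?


95 → 149 (R)
30 → 48 (G)
D3 → 211 (B)
= RGB(149, 48, 211)


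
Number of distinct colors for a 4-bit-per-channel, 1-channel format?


Total bits = 4 bits/channel × 1 channels = 4 bits
Distinct colors = 2^4
= 16 colors


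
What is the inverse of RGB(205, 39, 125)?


Invert: (255-R, 255-G, 255-B)
R: 255-205 = 50
G: 255-39 = 216
B: 255-125 = 130
= RGB(50, 216, 130)


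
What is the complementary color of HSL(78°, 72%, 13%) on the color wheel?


Complement = opposite side of color wheel = hue + 180°
H' = (78 + 180) mod 360 = 258°
S and L unchanged.
= HSL(258°, 72%, 13%)


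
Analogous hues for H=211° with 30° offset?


Base hue: 211°
Left analog: (211 - 30) mod 360 = 181°
Right analog: (211 + 30) mod 360 = 241°
Analogous hues = 181° and 241°


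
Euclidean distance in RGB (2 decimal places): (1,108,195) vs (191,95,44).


d = √[(R₁-R₂)² + (G₁-G₂)² + (B₁-B₂)²]
d = √[(1-191)² + (108-95)² + (195-44)²]
d = √[36100 + 169 + 22801]
d = √59070
d ≈ 243.04


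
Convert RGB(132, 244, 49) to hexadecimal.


R = 132 → 84 (hex)
G = 244 → F4 (hex)
B = 49 → 31 (hex)
Hex = #84F431


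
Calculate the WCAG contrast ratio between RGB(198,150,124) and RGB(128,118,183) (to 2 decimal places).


Linearize each sRGB channel c=v/255: c/12.92 if c ≤ 0.04045 else ((c+0.055)/1.055)^2.4
L = 0.2126×R_lin + 0.7152×G_lin + 0.0722×B_lin
Color 1 (198,150,124):
  R=198: 198/255≈0.7765 > 0.04045 → ((0.7765+0.055)/1.055)^2.4 ≈ 0.56471
  G=150: 150/255≈0.5882 > 0.04045 → ((0.5882+0.055)/1.055)^2.4 ≈ 0.30499
  B=124: 124/255≈0.4863 > 0.04045 → ((0.4863+0.055)/1.055)^2.4 ≈ 0.20156
  L1 = 0.2126×0.56471 + 0.7152×0.30499 + 0.0722×0.20156 ≈ 0.35274
Color 2 (128,118,183):
  R=128: 128/255≈0.5020 > 0.04045 → ((0.5020+0.055)/1.055)^2.4 ≈ 0.21586
  G=118: 118/255≈0.4627 > 0.04045 → ((0.4627+0.055)/1.055)^2.4 ≈ 0.18116
  B=183: 183/255≈0.7176 > 0.04045 → ((0.7176+0.055)/1.055)^2.4 ≈ 0.47353
  L2 = 0.2126×0.21586 + 0.7152×0.18116 + 0.0722×0.47353 ≈ 0.20965
Lighter = 0.35274, Darker = 0.20965
Ratio = (L_lighter + 0.05) / (L_darker + 0.05)
Ratio = (0.35274 + 0.05) / (0.20965 + 0.05) = 0.40274 / 0.25965 ≈ 1.5511
Ratio ≈ 1.55:1


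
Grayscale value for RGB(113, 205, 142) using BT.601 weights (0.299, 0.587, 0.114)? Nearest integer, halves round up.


Gray = 0.299×R + 0.587×G + 0.114×B
Gray = 0.299×113 + 0.587×205 + 0.114×142
Gray = 33.787 + 120.335 + 16.188
Gray = 170.310 → round half up → 170
Gray = 170


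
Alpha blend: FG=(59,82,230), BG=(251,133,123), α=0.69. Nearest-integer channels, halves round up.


C = α×F + (1-α)×B, with 1-α = 0.31
R: 0.69×59 + 0.31×251 = 40.71 + 77.81 = 118.52 → 119
G: 0.69×82 + 0.31×133 = 56.58 + 41.23 = 97.81 → 98
B: 0.69×230 + 0.31×123 = 158.70 + 38.13 = 196.83 → 197
= RGB(119, 98, 197)


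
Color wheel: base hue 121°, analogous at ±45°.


Base hue: 121°
Left analog: (121 - 45) mod 360 = 76°
Right analog: (121 + 45) mod 360 = 166°
Analogous hues = 76° and 166°


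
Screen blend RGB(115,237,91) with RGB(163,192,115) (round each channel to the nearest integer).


Screen: C = 255 - (255-A)×(255-B)/255, rounded to nearest integer
R: 255 - (255-115)×(255-163)/255 = 255 - 12880/255 ≈ 255 - 50.510 = 204.490 → 204
G: 255 - (255-237)×(255-192)/255 = 255 - 1134/255 ≈ 255 - 4.447 = 250.553 → 251
B: 255 - (255-91)×(255-115)/255 = 255 - 22960/255 ≈ 255 - 90.039 = 164.961 → 165
= RGB(204, 251, 165)


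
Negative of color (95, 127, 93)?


Invert: (255-R, 255-G, 255-B)
R: 255-95 = 160
G: 255-127 = 128
B: 255-93 = 162
= RGB(160, 128, 162)


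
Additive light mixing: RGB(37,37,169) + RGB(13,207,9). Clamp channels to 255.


Additive: each channel = min(255, C₁+C₂)
R: 37+13 = 50 → 50
G: 37+207 = 244 → 244
B: 169+9 = 178 → 178
= RGB(50, 244, 178)


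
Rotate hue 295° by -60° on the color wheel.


New hue = (H + rotation) mod 360
New hue = (295 -60) mod 360
= 235 mod 360
= 235°


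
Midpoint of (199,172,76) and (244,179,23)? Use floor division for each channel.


Midpoint: each channel = ⌊(C₁+C₂)/2⌋
R: ⌊(199+244)/2⌋ = 221
G: ⌊(172+179)/2⌋ = 175
B: ⌊(76+23)/2⌋ = 49
= RGB(221, 175, 49)


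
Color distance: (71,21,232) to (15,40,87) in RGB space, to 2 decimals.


d = √[(R₁-R₂)² + (G₁-G₂)² + (B₁-B₂)²]
d = √[(71-15)² + (21-40)² + (232-87)²]
d = √[3136 + 361 + 21025]
d = √24522
d ≈ 156.60


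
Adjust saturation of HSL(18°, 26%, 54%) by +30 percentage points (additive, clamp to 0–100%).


Original S = 26%
Adjustment = +30 percentage points
New S = 26 + (30) = 56
Clamp to [0, 100] → 56
= HSL(18°, 56%, 54%)


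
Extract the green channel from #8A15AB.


Color: #8A15AB
R = 8A = 138
G = 15 = 21
B = AB = 171
Green = 21


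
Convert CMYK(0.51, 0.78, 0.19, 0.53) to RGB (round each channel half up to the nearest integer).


R = 255 × (1-C) × (1-K) = 255 × 0.49 × 0.47 = 58.7265 → 59
G = 255 × (1-M) × (1-K) = 255 × 0.22 × 0.47 = 26.367 → 26
B = 255 × (1-Y) × (1-K) = 255 × 0.81 × 0.47 = 97.0785 → 97
= RGB(59, 26, 97)


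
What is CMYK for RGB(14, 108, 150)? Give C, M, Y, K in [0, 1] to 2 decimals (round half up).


R'=14/255≈0.0549, G'=108/255≈0.4235, B'=150/255≈0.5882
K = 1 - max(R',G',B') = 1 - 150/255 = 105/255 = 0.41176… → 0.41
(1-R'-K)/(1-K) simplifies to (max-R)/max with max = 150:
C = (150-14)/150 = 136/150 = 0.90666… → 0.91
M = (150-108)/150 = 42/150 = 0.28 → 0.28
Y = (150-150)/150 = 0/150 = 0 → 0.00
= CMYK(0.91, 0.28, 0.00, 0.41)


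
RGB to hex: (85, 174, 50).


R = 85 → 55 (hex)
G = 174 → AE (hex)
B = 50 → 32 (hex)
Hex = #55AE32


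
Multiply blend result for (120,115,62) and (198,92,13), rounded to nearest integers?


Multiply: C = A×B/255, rounded to nearest integer
R: 120×198/255 = 23760/255 ≈ 93.176 → 93
G: 115×92/255 = 10580/255 ≈ 41.490 → 41
B: 62×13/255 = 806/255 ≈ 3.161 → 3
= RGB(93, 41, 3)


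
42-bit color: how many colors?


Colors = 2^bits = 2^42
= 4,398,046,511,104 colors


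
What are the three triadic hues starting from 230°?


Triadic: equally spaced at 120° intervals
H1 = 230°
H2 = (230 + 120) mod 360 = 350°
H3 = (230 + 240) mod 360 = 110°
Triadic = 230°, 350°, 110°


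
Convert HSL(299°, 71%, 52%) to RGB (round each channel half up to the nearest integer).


H=299°, S=0.71, L=0.52
C = (1-|2L-1|)×S = (1-|0.04|)×0.71 = 0.6816
H' = H/60 = 299/60 ≈ 4.9833; X = C×(1-|H' mod 2 - 1|) = 0.67024
m = L - C/2 = 0.52 - 0.3408 = 0.1792
Sector ⌊H'⌋ = 4 → (R',G',B') = (0.67024, 0.0, 0.6816)
RGB = ((R'+m)×255, (G'+m)×255, (B'+m)×255) = (216.6072, 45.696, 219.504)
Round half up → RGB(217, 46, 220)


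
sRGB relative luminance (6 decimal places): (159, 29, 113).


Linearize each channel (sRGB transfer function): c = v/255; c_lin = c/12.92 if c ≤ 0.04045, else ((c+0.055)/1.055)^2.4
  R: 159/255 ≈ 0.623529 > 0.04045 → ((0.623529+0.055)/1.055)^2.4 ≈ 0.346704
  G: 29/255 ≈ 0.113725 > 0.04045 → ((0.113725+0.055)/1.055)^2.4 ≈ 0.012286
  B: 113/255 ≈ 0.443137 > 0.04045 → ((0.443137+0.055)/1.055)^2.4 ≈ 0.165132
R_lin = 0.346704, G_lin = 0.012286, B_lin = 0.165132
L = 0.2126×R + 0.7152×G + 0.0722×B
L = 0.2126×0.346704 + 0.7152×0.012286 + 0.0722×0.165132
L ≈ 0.094419


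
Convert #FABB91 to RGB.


FA → 250 (R)
BB → 187 (G)
91 → 145 (B)
= RGB(250, 187, 145)


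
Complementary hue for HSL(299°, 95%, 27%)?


Complement = opposite side of color wheel = hue + 180°
H' = (299 + 180) mod 360 = 119°
S and L unchanged.
= HSL(119°, 95%, 27%)


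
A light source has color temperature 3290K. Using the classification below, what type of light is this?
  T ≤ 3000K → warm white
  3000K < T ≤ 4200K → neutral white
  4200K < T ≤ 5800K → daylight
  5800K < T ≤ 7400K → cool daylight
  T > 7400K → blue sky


Temperature: 3290K
3000K < 3290K ≤ 4200K → neutral white
Classification: neutral white


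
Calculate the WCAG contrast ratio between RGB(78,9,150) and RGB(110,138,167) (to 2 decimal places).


Linearize each sRGB channel c=v/255: c/12.92 if c ≤ 0.04045 else ((c+0.055)/1.055)^2.4
L = 0.2126×R_lin + 0.7152×G_lin + 0.0722×B_lin
Color 1 (78,9,150):
  R=78: 78/255≈0.3059 > 0.04045 → ((0.3059+0.055)/1.055)^2.4 ≈ 0.07619
  G=9: 9/255≈0.0353 ≤ 0.04045 → 0.0353/12.92 ≈ 0.00273
  B=150: 150/255≈0.5882 > 0.04045 → ((0.5882+0.055)/1.055)^2.4 ≈ 0.30499
  L1 = 0.2126×0.07619 + 0.7152×0.00273 + 0.0722×0.30499 ≈ 0.04017
Color 2 (110,138,167):
  R=110: 110/255≈0.4314 > 0.04045 → ((0.4314+0.055)/1.055)^2.4 ≈ 0.15593
  G=138: 138/255≈0.5412 > 0.04045 → ((0.5412+0.055)/1.055)^2.4 ≈ 0.25415
  B=167: 167/255≈0.6549 > 0.04045 → ((0.6549+0.055)/1.055)^2.4 ≈ 0.38643
  L2 = 0.2126×0.15593 + 0.7152×0.25415 + 0.0722×0.38643 ≈ 0.24282
Lighter = 0.24282, Darker = 0.04017
Ratio = (L_lighter + 0.05) / (L_darker + 0.05)
Ratio = (0.24282 + 0.05) / (0.04017 + 0.05) = 0.29282 / 0.09017 ≈ 3.2474
Ratio ≈ 3.25:1


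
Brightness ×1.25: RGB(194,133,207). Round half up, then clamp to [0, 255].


Multiply each channel by 1.25, round half up, clamp to [0, 255]
R: 194×1.25 = 242.5 → round → 243
G: 133×1.25 = 166.25 → round → 166
B: 207×1.25 = 258.75 → round → 259 → clamp → 255
= RGB(243, 166, 255)


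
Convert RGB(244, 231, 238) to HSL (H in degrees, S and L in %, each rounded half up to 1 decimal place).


Normalize: R'=244/255≈0.9569, G'=231/255≈0.9059, B'=238/255≈0.9333
Max=244/255, Min=231/255, Δ=Max-Min=13/255
L = (Max+Min)/2 = (244+231)/510 = 475/510 = 0.93137… → L = 93.1%
L > 0.5 → S = Δ/(2-Max-Min) = 13/(510-244-231) = 13/35 = 0.37142… → S = 37.1%
(the 1/255 factors cancel in S and H, so raw channel differences can be used)
Max is R' → H = 60 × (((G-B)/Δ) mod 6) = 60 × (((231-238)/13) mod 6)
  (-7)/13 = -0.5384…; negative, so add 6 → 5.4615…
  H = 60 × 5.4615… = 327.692…° → H = 327.7°
= HSL(327.7°, 37.1%, 93.1%)


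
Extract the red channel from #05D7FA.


Color: #05D7FA
R = 05 = 5
G = D7 = 215
B = FA = 250
Red = 5


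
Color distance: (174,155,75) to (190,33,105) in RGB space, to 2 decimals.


d = √[(R₁-R₂)² + (G₁-G₂)² + (B₁-B₂)²]
d = √[(174-190)² + (155-33)² + (75-105)²]
d = √[256 + 14884 + 900]
d = √16040
d ≈ 126.65


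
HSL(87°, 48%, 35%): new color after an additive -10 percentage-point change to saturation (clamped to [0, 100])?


Original S = 48%
Adjustment = -10 percentage points
New S = 48 + (-10) = 38
Clamp to [0, 100] → 38
= HSL(87°, 38%, 35%)


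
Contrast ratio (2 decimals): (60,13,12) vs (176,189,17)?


Linearize each sRGB channel c=v/255: c/12.92 if c ≤ 0.04045 else ((c+0.055)/1.055)^2.4
L = 0.2126×R_lin + 0.7152×G_lin + 0.0722×B_lin
Color 1 (60,13,12):
  R=60: 60/255≈0.2353 > 0.04045 → ((0.2353+0.055)/1.055)^2.4 ≈ 0.04519
  G=13: 13/255≈0.0510 > 0.04045 → ((0.0510+0.055)/1.055)^2.4 ≈ 0.00402
  B=12: 12/255≈0.0471 > 0.04045 → ((0.0471+0.055)/1.055)^2.4 ≈ 0.00368
  L1 = 0.2126×0.04519 + 0.7152×0.00402 + 0.0722×0.00368 ≈ 0.01275
Color 2 (176,189,17):
  R=176: 176/255≈0.6902 > 0.04045 → ((0.6902+0.055)/1.055)^2.4 ≈ 0.43415
  G=189: 189/255≈0.7412 > 0.04045 → ((0.7412+0.055)/1.055)^2.4 ≈ 0.50888
  B=17: 17/255≈0.0667 > 0.04045 → ((0.0667+0.055)/1.055)^2.4 ≈ 0.00561
  L2 = 0.2126×0.43415 + 0.7152×0.50888 + 0.0722×0.00561 ≈ 0.45666
Lighter = 0.45666, Darker = 0.01275
Ratio = (L_lighter + 0.05) / (L_darker + 0.05)
Ratio = (0.45666 + 0.05) / (0.01275 + 0.05) = 0.50666 / 0.06275 ≈ 8.0742
Ratio ≈ 8.07:1


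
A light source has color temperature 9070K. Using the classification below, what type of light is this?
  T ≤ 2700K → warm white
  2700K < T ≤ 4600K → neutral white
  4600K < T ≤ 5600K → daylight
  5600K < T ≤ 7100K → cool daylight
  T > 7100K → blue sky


Temperature: 9070K
9070K > 7100K → blue sky
Classification: blue sky


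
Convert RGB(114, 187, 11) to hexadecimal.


R = 114 → 72 (hex)
G = 187 → BB (hex)
B = 11 → 0B (hex)
Hex = #72BB0B


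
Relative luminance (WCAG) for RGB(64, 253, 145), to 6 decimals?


Linearize each channel (sRGB transfer function): c = v/255; c_lin = c/12.92 if c ≤ 0.04045, else ((c+0.055)/1.055)^2.4
  R: 64/255 ≈ 0.250980 > 0.04045 → ((0.250980+0.055)/1.055)^2.4 ≈ 0.051269
  G: 253/255 ≈ 0.992157 > 0.04045 → ((0.992157+0.055)/1.055)^2.4 ≈ 0.982251
  B: 145/255 ≈ 0.568627 > 0.04045 → ((0.568627+0.055)/1.055)^2.4 ≈ 0.283149
R_lin = 0.051269, G_lin = 0.982251, B_lin = 0.283149
L = 0.2126×R + 0.7152×G + 0.0722×B
L = 0.2126×0.051269 + 0.7152×0.982251 + 0.0722×0.283149
L ≈ 0.733849


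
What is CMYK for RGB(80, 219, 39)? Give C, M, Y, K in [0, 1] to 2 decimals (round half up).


R'=80/255≈0.3137, G'=219/255≈0.8588, B'=39/255≈0.1529
K = 1 - max(R',G',B') = 1 - 219/255 = 36/255 = 0.14117… → 0.14
(1-R'-K)/(1-K) simplifies to (max-R)/max with max = 219:
C = (219-80)/219 = 139/219 = 0.63470… → 0.63
M = (219-219)/219 = 0/219 = 0 → 0.00
Y = (219-39)/219 = 180/219 = 0.82191… → 0.82
= CMYK(0.63, 0.00, 0.82, 0.14)


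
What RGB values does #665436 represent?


66 → 102 (R)
54 → 84 (G)
36 → 54 (B)
= RGB(102, 84, 54)


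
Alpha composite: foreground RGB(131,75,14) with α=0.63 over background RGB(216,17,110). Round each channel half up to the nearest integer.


C = α×F + (1-α)×B, with 1-α = 0.37
R: 0.63×131 + 0.37×216 = 82.53 + 79.92 = 162.45 → 162
G: 0.63×75 + 0.37×17 = 47.25 + 6.29 = 53.54 → 54
B: 0.63×14 + 0.37×110 = 8.82 + 40.70 = 49.52 → 50
= RGB(162, 54, 50)


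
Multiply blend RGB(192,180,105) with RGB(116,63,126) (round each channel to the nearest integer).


Multiply: C = A×B/255, rounded to nearest integer
R: 192×116/255 = 22272/255 ≈ 87.341 → 87
G: 180×63/255 = 11340/255 ≈ 44.471 → 44
B: 105×126/255 = 13230/255 ≈ 51.882 → 52
= RGB(87, 44, 52)


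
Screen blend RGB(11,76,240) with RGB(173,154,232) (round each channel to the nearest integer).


Screen: C = 255 - (255-A)×(255-B)/255, rounded to nearest integer
R: 255 - (255-11)×(255-173)/255 = 255 - 20008/255 ≈ 255 - 78.463 = 176.537 → 177
G: 255 - (255-76)×(255-154)/255 = 255 - 18079/255 ≈ 255 - 70.898 = 184.102 → 184
B: 255 - (255-240)×(255-232)/255 = 255 - 345/255 ≈ 255 - 1.353 = 253.647 → 254
= RGB(177, 184, 254)


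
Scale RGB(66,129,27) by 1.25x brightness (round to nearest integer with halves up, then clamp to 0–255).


Multiply each channel by 1.25, round half up, clamp to [0, 255]
R: 66×1.25 = 82.5 → round → 83
G: 129×1.25 = 161.25 → round → 161
B: 27×1.25 = 33.75 → round → 34
= RGB(83, 161, 34)


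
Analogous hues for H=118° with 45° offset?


Base hue: 118°
Left analog: (118 - 45) mod 360 = 73°
Right analog: (118 + 45) mod 360 = 163°
Analogous hues = 73° and 163°


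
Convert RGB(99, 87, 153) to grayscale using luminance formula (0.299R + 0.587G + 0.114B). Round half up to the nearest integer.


Gray = 0.299×R + 0.587×G + 0.114×B
Gray = 0.299×99 + 0.587×87 + 0.114×153
Gray = 29.601 + 51.069 + 17.442
Gray = 98.112 → round half up → 98
Gray = 98


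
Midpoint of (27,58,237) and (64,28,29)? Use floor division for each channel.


Midpoint: each channel = ⌊(C₁+C₂)/2⌋
R: ⌊(27+64)/2⌋ = 45
G: ⌊(58+28)/2⌋ = 43
B: ⌊(237+29)/2⌋ = 133
= RGB(45, 43, 133)


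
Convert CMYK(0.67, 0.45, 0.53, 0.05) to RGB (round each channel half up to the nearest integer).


R = 255 × (1-C) × (1-K) = 255 × 0.33 × 0.95 = 79.9425 → 80
G = 255 × (1-M) × (1-K) = 255 × 0.55 × 0.95 = 133.2375 → 133
B = 255 × (1-Y) × (1-K) = 255 × 0.47 × 0.95 = 113.8575 → 114
= RGB(80, 133, 114)


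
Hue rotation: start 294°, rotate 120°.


New hue = (H + rotation) mod 360
New hue = (294 + 120) mod 360
= 414 mod 360
= 54°


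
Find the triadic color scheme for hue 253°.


Triadic: equally spaced at 120° intervals
H1 = 253°
H2 = (253 + 120) mod 360 = 13°
H3 = (253 + 240) mod 360 = 133°
Triadic = 253°, 13°, 133°


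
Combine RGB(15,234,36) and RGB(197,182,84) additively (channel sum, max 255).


Additive: each channel = min(255, C₁+C₂)
R: 15+197 = 212 → 212
G: 234+182 = 416 → 255
B: 36+84 = 120 → 120
= RGB(212, 255, 120)


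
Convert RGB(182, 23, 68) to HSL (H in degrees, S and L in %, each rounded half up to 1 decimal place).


Normalize: R'=182/255≈0.7137, G'=23/255≈0.0902, B'=68/255≈0.2667
Max=182/255, Min=23/255, Δ=Max-Min=159/255
L = (Max+Min)/2 = (182+23)/510 = 205/510 = 0.40196… → L = 40.2%
L ≤ 0.5 → S = Δ/(Max+Min) = 159/(182+23) = 159/205 = 0.77560… → S = 77.6%
(the 1/255 factors cancel in S and H, so raw channel differences can be used)
Max is R' → H = 60 × (((G-B)/Δ) mod 6) = 60 × (((23-68)/159) mod 6)
  (-45)/159 = -0.2830…; negative, so add 6 → 5.7169…
  H = 60 × 5.7169… = 343.018…° → H = 343.0°
= HSL(343.0°, 77.6%, 40.2%)


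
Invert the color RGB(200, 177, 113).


Invert: (255-R, 255-G, 255-B)
R: 255-200 = 55
G: 255-177 = 78
B: 255-113 = 142
= RGB(55, 78, 142)


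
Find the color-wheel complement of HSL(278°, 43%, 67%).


Complement = opposite side of color wheel = hue + 180°
H' = (278 + 180) mod 360 = 98°
S and L unchanged.
= HSL(98°, 43%, 67%)


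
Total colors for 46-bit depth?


Colors = 2^bits = 2^46
= 70,368,744,177,664 colors


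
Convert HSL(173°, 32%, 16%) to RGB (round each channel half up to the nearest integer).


H=173°, S=0.32, L=0.16
C = (1-|2L-1|)×S = (1-|-0.68|)×0.32 = 0.1024
H' = H/60 = 173/60 ≈ 2.8833; X = C×(1-|H' mod 2 - 1|) ≈ 0.0905
m = L - C/2 = 0.16 - 0.0512 = 0.1088
Sector ⌊H'⌋ = 2 → (R',G',B') = (0.0, 0.1024, ≈0.0905)
RGB = ((R'+m)×255, (G'+m)×255, (B'+m)×255) = (27.744, 53.856, 50.8096)
Round half up → RGB(28, 54, 51)


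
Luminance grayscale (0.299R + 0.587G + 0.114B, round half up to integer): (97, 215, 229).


Gray = 0.299×R + 0.587×G + 0.114×B
Gray = 0.299×97 + 0.587×215 + 0.114×229
Gray = 29.003 + 126.205 + 26.106
Gray = 181.314 → round half up → 181
Gray = 181


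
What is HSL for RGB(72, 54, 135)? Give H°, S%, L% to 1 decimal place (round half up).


Normalize: R'=72/255≈0.2824, G'=54/255≈0.2118, B'=135/255≈0.5294
Max=135/255, Min=54/255, Δ=Max-Min=81/255
L = (Max+Min)/2 = (135+54)/510 = 189/510 = 0.37058… → L = 37.1%
L ≤ 0.5 → S = Δ/(Max+Min) = 81/(135+54) = 81/189 = 0.42857… → S = 42.9%
(the 1/255 factors cancel in S and H, so raw channel differences can be used)
Max is B' → H = 60 × ((R-G)/Δ + 4) = 60 × ((72-54)/81 + 4)
  18/81 + 4 = 0.2222… + 4 = 4.2222…
  H = 60 × 4.2222… = 253.333…° → H = 253.3°
= HSL(253.3°, 42.9%, 37.1%)


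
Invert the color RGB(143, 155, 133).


Invert: (255-R, 255-G, 255-B)
R: 255-143 = 112
G: 255-155 = 100
B: 255-133 = 122
= RGB(112, 100, 122)


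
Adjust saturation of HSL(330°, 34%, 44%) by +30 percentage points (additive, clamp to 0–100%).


Original S = 34%
Adjustment = +30 percentage points
New S = 34 + (30) = 64
Clamp to [0, 100] → 64
= HSL(330°, 64%, 44%)


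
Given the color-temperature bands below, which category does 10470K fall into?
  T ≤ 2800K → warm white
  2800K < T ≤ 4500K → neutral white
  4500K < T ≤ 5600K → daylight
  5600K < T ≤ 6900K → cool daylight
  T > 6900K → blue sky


Temperature: 10470K
10470K > 6900K → blue sky
Classification: blue sky


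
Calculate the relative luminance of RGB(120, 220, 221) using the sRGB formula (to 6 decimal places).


Linearize each channel (sRGB transfer function): c = v/255; c_lin = c/12.92 if c ≤ 0.04045, else ((c+0.055)/1.055)^2.4
  R: 120/255 ≈ 0.470588 > 0.04045 → ((0.470588+0.055)/1.055)^2.4 ≈ 0.187821
  G: 220/255 ≈ 0.862745 > 0.04045 → ((0.862745+0.055)/1.055)^2.4 ≈ 0.715694
  B: 221/255 ≈ 0.866667 > 0.04045 → ((0.866667+0.055)/1.055)^2.4 ≈ 0.723055
R_lin = 0.187821, G_lin = 0.715694, B_lin = 0.723055
L = 0.2126×R + 0.7152×G + 0.0722×B
L = 0.2126×0.187821 + 0.7152×0.715694 + 0.0722×0.723055
L ≈ 0.603999


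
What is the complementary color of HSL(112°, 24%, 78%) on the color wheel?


Complement = opposite side of color wheel = hue + 180°
H' = (112 + 180) mod 360 = 292°
S and L unchanged.
= HSL(292°, 24%, 78%)


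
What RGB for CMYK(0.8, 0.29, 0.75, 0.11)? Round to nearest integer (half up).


R = 255 × (1-C) × (1-K) = 255 × 0.20 × 0.89 = 45.39 → 45
G = 255 × (1-M) × (1-K) = 255 × 0.71 × 0.89 = 161.1345 → 161
B = 255 × (1-Y) × (1-K) = 255 × 0.25 × 0.89 = 56.7375 → 57
= RGB(45, 161, 57)


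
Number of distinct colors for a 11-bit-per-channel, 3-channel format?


Total bits = 11 bits/channel × 3 channels = 33 bits
Distinct colors = 2^33
= 8,589,934,592 colors


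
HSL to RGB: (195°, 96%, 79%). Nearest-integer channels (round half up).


H=195°, S=0.96, L=0.79
C = (1-|2L-1|)×S = (1-|0.58|)×0.96 = 0.4032
H' = H/60 = 195/60 ≈ 3.2500; X = C×(1-|H' mod 2 - 1|) = 0.3024
m = L - C/2 = 0.79 - 0.2016 = 0.5884
Sector ⌊H'⌋ = 3 → (R',G',B') = (0.0, 0.3024, 0.4032)
RGB = ((R'+m)×255, (G'+m)×255, (B'+m)×255) = (150.042, 227.154, 252.858)
Round half up → RGB(150, 227, 253)


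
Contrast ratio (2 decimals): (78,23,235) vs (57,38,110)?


Linearize each sRGB channel c=v/255: c/12.92 if c ≤ 0.04045 else ((c+0.055)/1.055)^2.4
L = 0.2126×R_lin + 0.7152×G_lin + 0.0722×B_lin
Color 1 (78,23,235):
  R=78: 78/255≈0.3059 > 0.04045 → ((0.3059+0.055)/1.055)^2.4 ≈ 0.07619
  G=23: 23/255≈0.0902 > 0.04045 → ((0.0902+0.055)/1.055)^2.4 ≈ 0.00857
  B=235: 235/255≈0.9216 > 0.04045 → ((0.9216+0.055)/1.055)^2.4 ≈ 0.83077
  L1 = 0.2126×0.07619 + 0.7152×0.00857 + 0.0722×0.83077 ≈ 0.08231
Color 2 (57,38,110):
  R=57: 57/255≈0.2235 > 0.04045 → ((0.2235+0.055)/1.055)^2.4 ≈ 0.04092
  G=38: 38/255≈0.1490 > 0.04045 → ((0.1490+0.055)/1.055)^2.4 ≈ 0.01938
  B=110: 110/255≈0.4314 > 0.04045 → ((0.4314+0.055)/1.055)^2.4 ≈ 0.15593
  L2 = 0.2126×0.04092 + 0.7152×0.01938 + 0.0722×0.15593 ≈ 0.03382
Lighter = 0.08231, Darker = 0.03382
Ratio = (L_lighter + 0.05) / (L_darker + 0.05)
Ratio = (0.08231 + 0.05) / (0.03382 + 0.05) = 0.13231 / 0.08382 ≈ 1.5785
Ratio ≈ 1.58:1


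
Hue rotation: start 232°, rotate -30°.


New hue = (H + rotation) mod 360
New hue = (232 -30) mod 360
= 202 mod 360
= 202°


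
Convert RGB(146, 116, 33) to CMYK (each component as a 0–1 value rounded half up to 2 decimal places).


R'=146/255≈0.5725, G'=116/255≈0.4549, B'=33/255≈0.1294
K = 1 - max(R',G',B') = 1 - 146/255 = 109/255 = 0.42745… → 0.43
(1-R'-K)/(1-K) simplifies to (max-R)/max with max = 146:
C = (146-146)/146 = 0/146 = 0 → 0.00
M = (146-116)/146 = 30/146 = 0.20547… → 0.21
Y = (146-33)/146 = 113/146 = 0.77397… → 0.77
= CMYK(0.00, 0.21, 0.77, 0.43)


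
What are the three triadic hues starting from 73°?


Triadic: equally spaced at 120° intervals
H1 = 73°
H2 = (73 + 120) mod 360 = 193°
H3 = (73 + 240) mod 360 = 313°
Triadic = 73°, 193°, 313°


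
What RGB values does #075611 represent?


07 → 7 (R)
56 → 86 (G)
11 → 17 (B)
= RGB(7, 86, 17)


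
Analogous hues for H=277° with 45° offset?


Base hue: 277°
Left analog: (277 - 45) mod 360 = 232°
Right analog: (277 + 45) mod 360 = 322°
Analogous hues = 232° and 322°


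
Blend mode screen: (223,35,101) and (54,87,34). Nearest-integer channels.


Screen: C = 255 - (255-A)×(255-B)/255, rounded to nearest integer
R: 255 - (255-223)×(255-54)/255 = 255 - 6432/255 ≈ 255 - 25.224 = 229.776 → 230
G: 255 - (255-35)×(255-87)/255 = 255 - 36960/255 ≈ 255 - 144.941 = 110.059 → 110
B: 255 - (255-101)×(255-34)/255 = 255 - 34034/255 ≈ 255 - 133.467 = 121.533 → 122
= RGB(230, 110, 122)


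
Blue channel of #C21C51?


Color: #C21C51
R = C2 = 194
G = 1C = 28
B = 51 = 81
Blue = 81


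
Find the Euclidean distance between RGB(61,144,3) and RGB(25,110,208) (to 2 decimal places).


d = √[(R₁-R₂)² + (G₁-G₂)² + (B₁-B₂)²]
d = √[(61-25)² + (144-110)² + (3-208)²]
d = √[1296 + 1156 + 42025]
d = √44477
d ≈ 210.90


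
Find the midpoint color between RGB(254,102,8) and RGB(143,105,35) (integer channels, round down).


Midpoint: each channel = ⌊(C₁+C₂)/2⌋
R: ⌊(254+143)/2⌋ = 198
G: ⌊(102+105)/2⌋ = 103
B: ⌊(8+35)/2⌋ = 21
= RGB(198, 103, 21)


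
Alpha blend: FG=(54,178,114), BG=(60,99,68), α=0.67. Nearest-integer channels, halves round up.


C = α×F + (1-α)×B, with 1-α = 0.33
R: 0.67×54 + 0.33×60 = 36.18 + 19.80 = 55.98 → 56
G: 0.67×178 + 0.33×99 = 119.26 + 32.67 = 151.93 → 152
B: 0.67×114 + 0.33×68 = 76.38 + 22.44 = 98.82 → 99
= RGB(56, 152, 99)


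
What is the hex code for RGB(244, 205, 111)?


R = 244 → F4 (hex)
G = 205 → CD (hex)
B = 111 → 6F (hex)
Hex = #F4CD6F


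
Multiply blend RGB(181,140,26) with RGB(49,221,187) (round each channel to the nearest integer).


Multiply: C = A×B/255, rounded to nearest integer
R: 181×49/255 = 8869/255 ≈ 34.780 → 35
G: 140×221/255 = 30940/255 ≈ 121.333 → 121
B: 26×187/255 = 4862/255 ≈ 19.067 → 19
= RGB(35, 121, 19)


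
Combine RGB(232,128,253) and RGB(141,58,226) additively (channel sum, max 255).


Additive: each channel = min(255, C₁+C₂)
R: 232+141 = 373 → 255
G: 128+58 = 186 → 186
B: 253+226 = 479 → 255
= RGB(255, 186, 255)


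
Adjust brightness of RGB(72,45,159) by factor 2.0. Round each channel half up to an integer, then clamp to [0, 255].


Multiply each channel by 2.0, round half up, clamp to [0, 255]
R: 72×2.0 = 144
G: 45×2.0 = 90
B: 159×2.0 = 318 → clamp → 255
= RGB(144, 90, 255)


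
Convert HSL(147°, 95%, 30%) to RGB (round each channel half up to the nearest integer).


H=147°, S=0.95, L=0.30
C = (1-|2L-1|)×S = (1-|-0.40|)×0.95 = 0.57
H' = H/60 = 147/60 ≈ 2.4500; X = C×(1-|H' mod 2 - 1|) = 0.2565
m = L - C/2 = 0.30 - 0.285 = 0.015
Sector ⌊H'⌋ = 2 → (R',G',B') = (0.0, 0.57, 0.2565)
RGB = ((R'+m)×255, (G'+m)×255, (B'+m)×255) = (3.825, 149.175, 69.2325)
Round half up → RGB(4, 149, 69)


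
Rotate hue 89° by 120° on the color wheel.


New hue = (H + rotation) mod 360
New hue = (89 + 120) mod 360
= 209 mod 360
= 209°


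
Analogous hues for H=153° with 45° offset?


Base hue: 153°
Left analog: (153 - 45) mod 360 = 108°
Right analog: (153 + 45) mod 360 = 198°
Analogous hues = 108° and 198°


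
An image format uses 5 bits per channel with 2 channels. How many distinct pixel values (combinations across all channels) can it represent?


Total bits = 5 bits/channel × 2 channels = 10 bits
Distinct pixel values = 2^10
= 1,024 pixel values


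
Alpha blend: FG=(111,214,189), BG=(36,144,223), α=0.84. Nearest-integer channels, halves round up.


C = α×F + (1-α)×B, with 1-α = 0.16
R: 0.84×111 + 0.16×36 = 93.24 + 5.76 = 99.00 → 99
G: 0.84×214 + 0.16×144 = 179.76 + 23.04 = 202.80 → 203
B: 0.84×189 + 0.16×223 = 158.76 + 35.68 = 194.44 → 194
= RGB(99, 203, 194)


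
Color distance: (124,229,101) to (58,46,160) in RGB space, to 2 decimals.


d = √[(R₁-R₂)² + (G₁-G₂)² + (B₁-B₂)²]
d = √[(124-58)² + (229-46)² + (101-160)²]
d = √[4356 + 33489 + 3481]
d = √41326
d ≈ 203.29


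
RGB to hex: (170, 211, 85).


R = 170 → AA (hex)
G = 211 → D3 (hex)
B = 85 → 55 (hex)
Hex = #AAD355


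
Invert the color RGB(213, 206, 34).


Invert: (255-R, 255-G, 255-B)
R: 255-213 = 42
G: 255-206 = 49
B: 255-34 = 221
= RGB(42, 49, 221)


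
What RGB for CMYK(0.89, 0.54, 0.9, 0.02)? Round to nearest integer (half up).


R = 255 × (1-C) × (1-K) = 255 × 0.11 × 0.98 = 27.489 → 27
G = 255 × (1-M) × (1-K) = 255 × 0.46 × 0.98 = 114.954 → 115
B = 255 × (1-Y) × (1-K) = 255 × 0.10 × 0.98 = 24.99 → 25
= RGB(27, 115, 25)


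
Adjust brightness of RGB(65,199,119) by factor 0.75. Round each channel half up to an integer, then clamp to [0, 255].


Multiply each channel by 0.75, round half up, clamp to [0, 255]
R: 65×0.75 = 48.75 → round → 49
G: 199×0.75 = 149.25 → round → 149
B: 119×0.75 = 89.25 → round → 89
= RGB(49, 149, 89)


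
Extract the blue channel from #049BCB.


Color: #049BCB
R = 04 = 4
G = 9B = 155
B = CB = 203
Blue = 203


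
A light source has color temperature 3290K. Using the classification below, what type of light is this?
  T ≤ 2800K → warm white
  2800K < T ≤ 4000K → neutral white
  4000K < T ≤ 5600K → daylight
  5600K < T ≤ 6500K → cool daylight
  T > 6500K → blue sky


Temperature: 3290K
2800K < 3290K ≤ 4000K → neutral white
Classification: neutral white


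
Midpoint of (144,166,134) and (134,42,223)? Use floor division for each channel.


Midpoint: each channel = ⌊(C₁+C₂)/2⌋
R: ⌊(144+134)/2⌋ = 139
G: ⌊(166+42)/2⌋ = 104
B: ⌊(134+223)/2⌋ = 178
= RGB(139, 104, 178)


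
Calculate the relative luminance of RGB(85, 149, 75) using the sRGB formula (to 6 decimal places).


Linearize each channel (sRGB transfer function): c = v/255; c_lin = c/12.92 if c ≤ 0.04045, else ((c+0.055)/1.055)^2.4
  R: 85/255 ≈ 0.333333 > 0.04045 → ((0.333333+0.055)/1.055)^2.4 ≈ 0.090842
  G: 149/255 ≈ 0.584314 > 0.04045 → ((0.584314+0.055)/1.055)^2.4 ≈ 0.300544
  B: 75/255 ≈ 0.294118 > 0.04045 → ((0.294118+0.055)/1.055)^2.4 ≈ 0.070360
R_lin = 0.090842, G_lin = 0.300544, B_lin = 0.070360
L = 0.2126×R + 0.7152×G + 0.0722×B
L = 0.2126×0.090842 + 0.7152×0.300544 + 0.0722×0.070360
L ≈ 0.239342


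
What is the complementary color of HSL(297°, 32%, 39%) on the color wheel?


Complement = opposite side of color wheel = hue + 180°
H' = (297 + 180) mod 360 = 117°
S and L unchanged.
= HSL(117°, 32%, 39%)


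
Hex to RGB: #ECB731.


EC → 236 (R)
B7 → 183 (G)
31 → 49 (B)
= RGB(236, 183, 49)


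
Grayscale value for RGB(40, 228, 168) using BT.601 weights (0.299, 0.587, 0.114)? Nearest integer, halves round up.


Gray = 0.299×R + 0.587×G + 0.114×B
Gray = 0.299×40 + 0.587×228 + 0.114×168
Gray = 11.960 + 133.836 + 19.152
Gray = 164.948 → round half up → 165
Gray = 165


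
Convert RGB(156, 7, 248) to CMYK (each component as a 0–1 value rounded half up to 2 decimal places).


R'=156/255≈0.6118, G'=7/255≈0.0275, B'=248/255≈0.9725
K = 1 - max(R',G',B') = 1 - 248/255 = 7/255 = 0.02745… → 0.03
(1-R'-K)/(1-K) simplifies to (max-R)/max with max = 248:
C = (248-156)/248 = 92/248 = 0.37096… → 0.37
M = (248-7)/248 = 241/248 = 0.97177… → 0.97
Y = (248-248)/248 = 0/248 = 0 → 0.00
= CMYK(0.37, 0.97, 0.00, 0.03)


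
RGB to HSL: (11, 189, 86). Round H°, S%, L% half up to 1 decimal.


Normalize: R'=11/255≈0.0431, G'=189/255≈0.7412, B'=86/255≈0.3373
Max=189/255, Min=11/255, Δ=Max-Min=178/255
L = (Max+Min)/2 = (189+11)/510 = 200/510 = 0.39215… → L = 39.2%
L ≤ 0.5 → S = Δ/(Max+Min) = 178/(189+11) = 178/200 = 0.89 → S = 89.0%
(the 1/255 factors cancel in S and H, so raw channel differences can be used)
Max is G' → H = 60 × ((B-R)/Δ + 2) = 60 × ((86-11)/178 + 2)
  75/178 + 2 = 0.4213… + 2 = 2.4213…
  H = 60 × 2.4213… = 145.280…° → H = 145.3°
= HSL(145.3°, 89.0%, 39.2%)
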